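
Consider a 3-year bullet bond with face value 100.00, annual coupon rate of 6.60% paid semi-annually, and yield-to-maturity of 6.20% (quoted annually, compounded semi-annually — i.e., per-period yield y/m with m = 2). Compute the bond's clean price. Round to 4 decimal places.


Answer: Price = 101.0799

Derivation:
Coupon per period c = face * coupon_rate / m = 3.300000
Periods per year m = 2; per-period yield y/m = 0.031000
Number of cashflows N = 6
Cashflows (t years, CF_t, discount factor 1/(1+y/m)^(m*t), PV):
  t = 0.5000: CF_t = 3.300000, DF = 0.969932, PV = 3.200776
  t = 1.0000: CF_t = 3.300000, DF = 0.940768, PV = 3.104535
  t = 1.5000: CF_t = 3.300000, DF = 0.912481, PV = 3.011189
  t = 2.0000: CF_t = 3.300000, DF = 0.885045, PV = 2.920648
  t = 2.5000: CF_t = 3.300000, DF = 0.858434, PV = 2.832831
  t = 3.0000: CF_t = 103.300000, DF = 0.832622, PV = 86.009878
Price P = sum_t PV_t = 101.079857


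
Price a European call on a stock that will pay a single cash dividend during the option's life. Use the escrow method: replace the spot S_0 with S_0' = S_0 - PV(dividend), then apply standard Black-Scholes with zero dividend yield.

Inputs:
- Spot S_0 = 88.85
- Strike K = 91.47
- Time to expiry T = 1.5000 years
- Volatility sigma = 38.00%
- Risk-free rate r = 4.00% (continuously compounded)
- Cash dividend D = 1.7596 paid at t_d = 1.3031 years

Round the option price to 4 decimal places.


PV(D) = D * exp(-r * t_d) = 1.7596 * 0.94921116 = 1.67023195
S_0' = S_0 - PV(D) = 88.8500 - 1.67023195 = 87.17976805
d1 = (ln(S_0'/K) + (r + sigma^2/2)*T) / (sigma*sqrt(T)) = 0.25840234
d2 = d1 - sigma*sqrt(T) = -0.20700071
exp(-rT) = 0.94176453
N(d1) = 0.60195179; N(d2) = 0.41800465
C = S_0' * N(d1) - K * exp(-rT) * N(d2) = 87.17976805 * 0.60195179 - 91.4700 * 0.94176453 * 0.41800465 = 16.4698

Answer: Price = 16.4698


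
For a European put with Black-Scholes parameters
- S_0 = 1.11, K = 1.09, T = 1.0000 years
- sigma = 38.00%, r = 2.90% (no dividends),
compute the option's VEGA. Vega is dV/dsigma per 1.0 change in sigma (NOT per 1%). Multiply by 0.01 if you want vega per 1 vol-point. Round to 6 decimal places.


d1 = 0.3141639976; d2 = -0.0658360024
phi(d1) = 0.3797325682; exp(-qT) = 1.0000000000; exp(-rT) = 0.9714164645
Vega = S * exp(-qT) * phi(d1) * sqrt(T) = 1.1100 * 1.0000000000 * 0.3797325682 * 1.0000000000 = 0.421503

Answer: Vega = 0.421503


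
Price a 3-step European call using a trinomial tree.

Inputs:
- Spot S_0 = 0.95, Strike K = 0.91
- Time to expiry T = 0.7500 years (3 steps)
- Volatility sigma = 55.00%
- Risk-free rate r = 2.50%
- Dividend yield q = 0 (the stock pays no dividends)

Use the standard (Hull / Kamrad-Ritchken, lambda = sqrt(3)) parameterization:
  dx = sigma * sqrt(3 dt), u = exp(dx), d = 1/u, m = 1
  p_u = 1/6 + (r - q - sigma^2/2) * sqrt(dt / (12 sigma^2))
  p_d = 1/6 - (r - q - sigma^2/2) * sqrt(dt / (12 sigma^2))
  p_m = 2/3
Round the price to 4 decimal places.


dt = T/N = 0.250000; dx = sigma*sqrt(3*dt) = 0.476314
u = exp(dx) = 1.610128; d = 1/u = 0.621068
p_u = 0.133535, p_m = 0.666667, p_d = 0.199799
Discount per step: exp(-r*dt) = 0.993769
Stock lattice S(k, j) with j the centered position index:
  k=0: S(0,+0) = 0.9500
  k=1: S(1,-1) = 0.5900; S(1,+0) = 0.9500; S(1,+1) = 1.5296
  k=2: S(2,-2) = 0.3664; S(2,-1) = 0.5900; S(2,+0) = 0.9500; S(2,+1) = 1.5296; S(2,+2) = 2.4629
  k=3: S(3,-3) = 0.2276; S(3,-2) = 0.3664; S(3,-1) = 0.5900; S(3,+0) = 0.9500; S(3,+1) = 1.5296; S(3,+2) = 2.4629; S(3,+3) = 3.9656
Terminal payoffs V(N, j) = max(S_T - K, 0):
  V(3,-3) = 0.000000; V(3,-2) = 0.000000; V(3,-1) = 0.000000; V(3,+0) = 0.040000; V(3,+1) = 0.619622; V(3,+2) = 1.552888; V(3,+3) = 3.055566
Backward induction: V(k, j) = exp(-r*dt) * [p_u * V(k+1, j+1) + p_m * V(k+1, j) + p_d * V(k+1, j-1)]
  V(2,-2) = exp(-r*dt) * [p_u*0.000000 + p_m*0.000000 + p_d*0.000000] = 0.000000
  V(2,-1) = exp(-r*dt) * [p_u*0.040000 + p_m*0.000000 + p_d*0.000000] = 0.005308
  V(2,+0) = exp(-r*dt) * [p_u*0.619622 + p_m*0.040000 + p_d*0.000000] = 0.108726
  V(2,+1) = exp(-r*dt) * [p_u*1.552888 + p_m*0.619622 + p_d*0.040000] = 0.624522
  V(2,+2) = exp(-r*dt) * [p_u*3.055566 + p_m*1.552888 + p_d*0.619622] = 1.557319
  V(1,-1) = exp(-r*dt) * [p_u*0.108726 + p_m*0.005308 + p_d*0.000000] = 0.017945
  V(1,+0) = exp(-r*dt) * [p_u*0.624522 + p_m*0.108726 + p_d*0.005308] = 0.155962
  V(1,+1) = exp(-r*dt) * [p_u*1.557319 + p_m*0.624522 + p_d*0.108726] = 0.642002
  V(0,+0) = exp(-r*dt) * [p_u*0.642002 + p_m*0.155962 + p_d*0.017945] = 0.192085

Answer: Price = V(0,0) = 0.1921


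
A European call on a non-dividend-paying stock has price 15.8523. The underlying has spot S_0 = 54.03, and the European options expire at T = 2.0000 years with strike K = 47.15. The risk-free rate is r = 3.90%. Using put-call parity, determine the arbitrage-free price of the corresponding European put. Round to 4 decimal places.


Answer: Put price = 5.4344

Derivation:
Put-call parity: C - P = S_0 * exp(-qT) - K * exp(-rT).
S_0 * exp(-qT) = 54.0300 * 1.00000000 = 54.03000000
K * exp(-rT) = 47.1500 * 0.92496443 = 43.61207271
P = C - S*exp(-qT) + K*exp(-rT)
P = 15.8523 - 54.03000000 + 43.61207271 = 5.4344


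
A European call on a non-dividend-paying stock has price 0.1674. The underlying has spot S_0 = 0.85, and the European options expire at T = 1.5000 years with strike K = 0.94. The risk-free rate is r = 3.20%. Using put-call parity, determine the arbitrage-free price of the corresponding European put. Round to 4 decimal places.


Put-call parity: C - P = S_0 * exp(-qT) - K * exp(-rT).
S_0 * exp(-qT) = 0.8500 * 1.00000000 = 0.85000000
K * exp(-rT) = 0.9400 * 0.95313379 = 0.89594576
P = C - S*exp(-qT) + K*exp(-rT)
P = 0.1674 - 0.85000000 + 0.89594576 = 0.2133

Answer: Put price = 0.2133


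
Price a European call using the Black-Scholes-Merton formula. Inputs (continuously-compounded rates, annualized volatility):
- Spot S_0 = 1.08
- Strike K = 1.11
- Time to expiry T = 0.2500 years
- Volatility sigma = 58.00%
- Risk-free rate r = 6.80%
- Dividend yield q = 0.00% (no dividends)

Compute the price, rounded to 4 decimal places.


d1 = (ln(S/K) + (r - q + 0.5*sigma^2) * T) / (sigma * sqrt(T)) = 0.10914147
d2 = d1 - sigma * sqrt(T) = -0.18085853
exp(-rT) = 0.98314368; exp(-qT) = 1.00000000
C = S_0 * exp(-qT) * N(d1) - K * exp(-rT) * N(d2)
N(d1) = 0.54345486; N(d2) = 0.42823931
C = 1.0800 * 1.00000000 * 0.54345486 - 1.1100 * 0.98314368 * 0.42823931 = 0.1196

Answer: Price = 0.1196


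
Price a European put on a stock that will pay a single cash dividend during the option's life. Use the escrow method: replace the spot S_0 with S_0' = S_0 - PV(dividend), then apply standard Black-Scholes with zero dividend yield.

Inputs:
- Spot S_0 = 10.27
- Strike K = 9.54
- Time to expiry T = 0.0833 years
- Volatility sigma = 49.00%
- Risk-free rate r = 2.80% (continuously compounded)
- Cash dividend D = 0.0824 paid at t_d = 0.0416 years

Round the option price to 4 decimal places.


PV(D) = D * exp(-r * t_d) = 0.0824 * 0.99883588 = 0.08230408
S_0' = S_0 - PV(D) = 10.2700 - 0.08230408 = 10.18769592
d1 = (ln(S_0'/K) + (r + sigma^2/2)*T) / (sigma*sqrt(T)) = 0.55167867
d2 = d1 - sigma*sqrt(T) = 0.41025615
exp(-rT) = 0.99767032
N(-d1) = 0.29058426; N(-d2) = 0.34080903
P = K * exp(-rT) * N(-d2) - S_0' * N(-d1) = 9.5400 * 0.99767032 * 0.34080903 - 10.18769592 * 0.29058426 = 0.2834

Answer: Price = 0.2834


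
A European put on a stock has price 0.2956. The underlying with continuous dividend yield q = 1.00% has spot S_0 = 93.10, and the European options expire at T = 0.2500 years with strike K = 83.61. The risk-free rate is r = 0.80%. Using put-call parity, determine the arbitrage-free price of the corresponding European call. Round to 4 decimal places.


Put-call parity: C - P = S_0 * exp(-qT) - K * exp(-rT).
S_0 * exp(-qT) = 93.1000 * 0.99750312 = 92.86754070
K * exp(-rT) = 83.6100 * 0.99800200 = 83.44294711
C = P + S*exp(-qT) - K*exp(-rT)
C = 0.2956 + 92.86754070 - 83.44294711 = 9.7202

Answer: Call price = 9.7202


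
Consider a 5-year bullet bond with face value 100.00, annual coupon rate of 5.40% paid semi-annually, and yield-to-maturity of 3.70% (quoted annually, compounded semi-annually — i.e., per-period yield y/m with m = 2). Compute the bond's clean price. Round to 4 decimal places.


Coupon per period c = face * coupon_rate / m = 2.700000
Periods per year m = 2; per-period yield y/m = 0.018500
Number of cashflows N = 10
Cashflows (t years, CF_t, discount factor 1/(1+y/m)^(m*t), PV):
  t = 0.5000: CF_t = 2.700000, DF = 0.981836, PV = 2.650957
  t = 1.0000: CF_t = 2.700000, DF = 0.964002, PV = 2.602805
  t = 1.5000: CF_t = 2.700000, DF = 0.946492, PV = 2.555528
  t = 2.0000: CF_t = 2.700000, DF = 0.929300, PV = 2.509110
  t = 2.5000: CF_t = 2.700000, DF = 0.912420, PV = 2.463534
  t = 3.0000: CF_t = 2.700000, DF = 0.895847, PV = 2.418787
  t = 3.5000: CF_t = 2.700000, DF = 0.879575, PV = 2.374852
  t = 4.0000: CF_t = 2.700000, DF = 0.863598, PV = 2.331715
  t = 4.5000: CF_t = 2.700000, DF = 0.847912, PV = 2.289362
  t = 5.0000: CF_t = 102.700000, DF = 0.832510, PV = 85.498818
Price P = sum_t PV_t = 107.695468

Answer: Price = 107.6955


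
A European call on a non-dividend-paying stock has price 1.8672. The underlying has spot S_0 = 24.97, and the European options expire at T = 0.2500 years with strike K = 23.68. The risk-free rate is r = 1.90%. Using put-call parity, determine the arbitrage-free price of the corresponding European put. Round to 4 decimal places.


Put-call parity: C - P = S_0 * exp(-qT) - K * exp(-rT).
S_0 * exp(-qT) = 24.9700 * 1.00000000 = 24.97000000
K * exp(-rT) = 23.6800 * 0.99526126 = 23.56778672
P = C - S*exp(-qT) + K*exp(-rT)
P = 1.8672 - 24.97000000 + 23.56778672 = 0.4650

Answer: Put price = 0.4650


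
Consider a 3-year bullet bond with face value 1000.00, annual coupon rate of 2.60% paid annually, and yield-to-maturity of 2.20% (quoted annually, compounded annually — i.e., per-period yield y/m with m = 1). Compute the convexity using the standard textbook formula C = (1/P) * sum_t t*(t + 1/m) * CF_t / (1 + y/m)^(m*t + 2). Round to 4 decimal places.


Answer: Convexity = 11.1068

Derivation:
Coupon per period c = face * coupon_rate / m = 26.000000
Periods per year m = 1; per-period yield y/m = 0.022000
Number of cashflows N = 3
Cashflows (t years, CF_t, discount factor 1/(1+y/m)^(m*t), PV):
  t = 1.0000: CF_t = 26.000000, DF = 0.978474, PV = 25.440313
  t = 2.0000: CF_t = 26.000000, DF = 0.957411, PV = 24.892674
  t = 3.0000: CF_t = 1026.000000, DF = 0.936801, PV = 961.157753
Price P = sum_t PV_t = 1011.490740
Convexity numerator sum_t t*(t + 1/m) * CF_t / (1+y/m)^(m*t + 2):
  t = 1.0000: term = 48.713648
  t = 2.0000: term = 142.995054
  t = 3.0000: term = 11042.670863
Convexity = (1/P) * sum = 11234.379565 / 1011.490740 = 11.106755


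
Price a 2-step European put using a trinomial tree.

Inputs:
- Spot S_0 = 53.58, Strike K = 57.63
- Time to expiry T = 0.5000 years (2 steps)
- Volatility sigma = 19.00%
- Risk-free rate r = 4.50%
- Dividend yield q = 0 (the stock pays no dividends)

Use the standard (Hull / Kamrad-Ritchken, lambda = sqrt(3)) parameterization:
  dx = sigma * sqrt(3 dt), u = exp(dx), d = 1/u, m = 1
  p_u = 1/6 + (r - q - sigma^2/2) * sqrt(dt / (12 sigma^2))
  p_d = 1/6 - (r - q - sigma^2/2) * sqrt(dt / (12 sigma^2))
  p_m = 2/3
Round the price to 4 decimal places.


dt = T/N = 0.250000; dx = sigma*sqrt(3*dt) = 0.164545
u = exp(dx) = 1.178856; d = 1/u = 0.848280
p_u = 0.187140, p_m = 0.666667, p_d = 0.146194
Discount per step: exp(-r*dt) = 0.988813
Stock lattice S(k, j) with j the centered position index:
  k=0: S(0,+0) = 53.5800
  k=1: S(1,-1) = 45.4508; S(1,+0) = 53.5800; S(1,+1) = 63.1631
  k=2: S(2,-2) = 38.5550; S(2,-1) = 45.4508; S(2,+0) = 53.5800; S(2,+1) = 63.1631; S(2,+2) = 74.4603
Terminal payoffs V(N, j) = max(K - S_T, 0):
  V(2,-2) = 19.074984; V(2,-1) = 12.179172; V(2,+0) = 4.050000; V(2,+1) = 0.000000; V(2,+2) = 0.000000
Backward induction: V(k, j) = exp(-r*dt) * [p_u * V(k+1, j+1) + p_m * V(k+1, j) + p_d * V(k+1, j-1)]
  V(1,-1) = exp(-r*dt) * [p_u*4.050000 + p_m*12.179172 + p_d*19.074984] = 11.535496
  V(1,+0) = exp(-r*dt) * [p_u*0.000000 + p_m*4.050000 + p_d*12.179172] = 4.430393
  V(1,+1) = exp(-r*dt) * [p_u*0.000000 + p_m*0.000000 + p_d*4.050000] = 0.585460
  V(0,+0) = exp(-r*dt) * [p_u*0.585460 + p_m*4.430393 + p_d*11.535496] = 4.696440

Answer: Price = V(0,0) = 4.6964


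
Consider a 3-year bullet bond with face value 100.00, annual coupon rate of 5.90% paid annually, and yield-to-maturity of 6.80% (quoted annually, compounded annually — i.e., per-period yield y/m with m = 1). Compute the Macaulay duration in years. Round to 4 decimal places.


Answer: Macaulay duration = 2.8338 years

Derivation:
Coupon per period c = face * coupon_rate / m = 5.900000
Periods per year m = 1; per-period yield y/m = 0.068000
Number of cashflows N = 3
Cashflows (t years, CF_t, discount factor 1/(1+y/m)^(m*t), PV):
  t = 1.0000: CF_t = 5.900000, DF = 0.936330, PV = 5.524345
  t = 2.0000: CF_t = 5.900000, DF = 0.876713, PV = 5.172607
  t = 3.0000: CF_t = 105.900000, DF = 0.820892, PV = 86.932507
Price P = sum_t PV_t = 97.629458
Macaulay numerator sum_t t * PV_t:
  t * PV_t at t = 1.0000: 5.524345
  t * PV_t at t = 2.0000: 10.345215
  t * PV_t at t = 3.0000: 260.797520
Macaulay duration D = (sum_t t * PV_t) / P = 276.667079 / 97.629458 = 2.833848


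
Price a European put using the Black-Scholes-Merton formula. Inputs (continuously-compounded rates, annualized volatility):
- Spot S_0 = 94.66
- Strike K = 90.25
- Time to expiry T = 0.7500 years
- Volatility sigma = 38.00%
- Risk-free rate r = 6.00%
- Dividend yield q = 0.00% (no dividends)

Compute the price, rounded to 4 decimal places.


Answer: Price = 8.0950

Derivation:
d1 = (ln(S/K) + (r - q + 0.5*sigma^2) * T) / (sigma * sqrt(T)) = 0.44625507
d2 = d1 - sigma * sqrt(T) = 0.11716542
exp(-rT) = 0.95599748; exp(-qT) = 1.00000000
P = K * exp(-rT) * N(-d2) - S_0 * exp(-qT) * N(-d1)
N(-d1) = 0.32770650; N(-d2) = 0.45336448
P = 90.2500 * 0.95599748 * 0.45336448 - 94.6600 * 1.00000000 * 0.32770650 = 8.0950


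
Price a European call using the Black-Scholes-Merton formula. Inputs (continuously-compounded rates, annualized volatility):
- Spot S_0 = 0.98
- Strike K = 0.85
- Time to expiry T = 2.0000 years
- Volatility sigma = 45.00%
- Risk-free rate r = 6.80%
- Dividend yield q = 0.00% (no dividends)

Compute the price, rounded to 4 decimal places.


d1 = (ln(S/K) + (r - q + 0.5*sigma^2) * T) / (sigma * sqrt(T)) = 0.75552980
d2 = d1 - sigma * sqrt(T) = 0.11913370
exp(-rT) = 0.87284263; exp(-qT) = 1.00000000
C = S_0 * exp(-qT) * N(d1) - K * exp(-rT) * N(d2)
N(d1) = 0.77503442; N(d2) = 0.54741528
C = 0.9800 * 1.00000000 * 0.77503442 - 0.8500 * 0.87284263 * 0.54741528 = 0.3534

Answer: Price = 0.3534


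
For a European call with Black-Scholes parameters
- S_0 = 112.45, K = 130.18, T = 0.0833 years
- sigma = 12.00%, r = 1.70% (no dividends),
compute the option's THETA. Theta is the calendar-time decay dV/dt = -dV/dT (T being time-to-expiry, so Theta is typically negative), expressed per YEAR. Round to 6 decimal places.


d1 = -4.1691172247; d2 = -4.2037513120
phi(d1) = 0.0000670744; exp(-qT) = 1.0000000000; exp(-rT) = 0.9985849022
Theta = -S*exp(-qT)*phi(d1)*sigma/(2*sqrt(T)) - r*K*exp(-rT)*N(d2) + q*S*exp(-qT)*N(d1)
N(d1) = 0.0000152891; N(d2) = 0.0000131264; sqrt(T) = 0.2886173938
Term 1 = -112.4500 * 1.0000000000 * 0.0000670744 * 0.1200 / (2 * 0.2886173938) = -0.0015679962
Term 2 = -0.0170 * 130.1800 * 0.9985849022 * 0.0000131264 = -0.0000290084
Term 3 = 0 (no dividend yield, q = 0)
Theta = -0.0015679962 + (-0.0000290084) + (0.0000000000) = -0.001597

Answer: Theta = -0.001597


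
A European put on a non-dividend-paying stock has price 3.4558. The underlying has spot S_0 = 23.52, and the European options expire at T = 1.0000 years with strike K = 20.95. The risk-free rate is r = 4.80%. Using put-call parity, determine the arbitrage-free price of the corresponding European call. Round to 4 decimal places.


Answer: Call price = 7.0076

Derivation:
Put-call parity: C - P = S_0 * exp(-qT) - K * exp(-rT).
S_0 * exp(-qT) = 23.5200 * 1.00000000 = 23.52000000
K * exp(-rT) = 20.9500 * 0.95313379 = 19.96815284
C = P + S*exp(-qT) - K*exp(-rT)
C = 3.4558 + 23.52000000 - 19.96815284 = 7.0076


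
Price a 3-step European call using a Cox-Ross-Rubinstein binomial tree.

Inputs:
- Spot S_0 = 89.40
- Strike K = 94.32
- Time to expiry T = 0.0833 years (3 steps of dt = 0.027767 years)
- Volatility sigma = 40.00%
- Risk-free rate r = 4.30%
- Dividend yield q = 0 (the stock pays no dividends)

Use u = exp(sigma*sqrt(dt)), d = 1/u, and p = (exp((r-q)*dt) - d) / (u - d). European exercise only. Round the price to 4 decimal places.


Answer: Price = V(0,0) = 2.2245

Derivation:
dt = T/N = 0.027767
u = exp(sigma*sqrt(dt)) = 1.068925; d = 1/u = 0.935519
p = (exp((r-q)*dt) - d) / (u - d) = 0.492298
Discount per step: exp(-r*dt) = 0.998807
Stock lattice S(k, i) with i counting down-moves:
  k=0: S(0,0) = 89.4000
  k=1: S(1,0) = 95.5619; S(1,1) = 83.6354
  k=2: S(2,0) = 102.1485; S(2,1) = 89.4000; S(2,2) = 78.2426
  k=3: S(3,0) = 109.1890; S(3,1) = 95.5619; S(3,2) = 83.6354; S(3,3) = 73.1975
Terminal payoffs V(N, i) = max(S_T - K, 0):
  V(3,0) = 14.869038; V(3,1) = 1.241882; V(3,2) = 0.000000; V(3,3) = 0.000000
Backward induction: V(k, i) = exp(-r*dt) * [p * V(k+1, i) + (1-p) * V(k+1, i+1)].
  V(2,0) = exp(-r*dt) * [p*14.869038 + (1-p)*1.241882] = 7.941018
  V(2,1) = exp(-r*dt) * [p*1.241882 + (1-p)*0.000000] = 0.610646
  V(2,2) = exp(-r*dt) * [p*0.000000 + (1-p)*0.000000] = 0.000000
  V(1,0) = exp(-r*dt) * [p*7.941018 + (1-p)*0.610646] = 4.214340
  V(1,1) = exp(-r*dt) * [p*0.610646 + (1-p)*0.000000] = 0.300261
  V(0,0) = exp(-r*dt) * [p*4.214340 + (1-p)*0.300261] = 2.224497


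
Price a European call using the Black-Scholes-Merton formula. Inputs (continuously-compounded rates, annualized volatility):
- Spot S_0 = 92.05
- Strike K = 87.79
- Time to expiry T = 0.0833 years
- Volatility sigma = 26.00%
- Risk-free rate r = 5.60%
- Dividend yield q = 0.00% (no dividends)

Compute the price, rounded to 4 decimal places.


d1 = (ln(S/K) + (r - q + 0.5*sigma^2) * T) / (sigma * sqrt(T)) = 0.73113362
d2 = d1 - sigma * sqrt(T) = 0.65609310
exp(-rT) = 0.99534606; exp(-qT) = 1.00000000
C = S_0 * exp(-qT) * N(d1) - K * exp(-rT) * N(d2)
N(d1) = 0.76765123; N(d2) = 0.74411789
C = 92.0500 * 1.00000000 * 0.76765123 - 87.7900 * 0.99534606 * 0.74411789 = 5.6402

Answer: Price = 5.6402


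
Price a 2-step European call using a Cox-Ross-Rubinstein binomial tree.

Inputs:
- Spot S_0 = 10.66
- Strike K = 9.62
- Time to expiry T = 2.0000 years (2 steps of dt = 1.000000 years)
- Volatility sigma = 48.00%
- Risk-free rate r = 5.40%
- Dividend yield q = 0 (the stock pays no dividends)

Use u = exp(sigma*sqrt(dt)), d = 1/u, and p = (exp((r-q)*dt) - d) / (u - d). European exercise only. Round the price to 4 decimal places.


Answer: Price = V(0,0) = 3.5956

Derivation:
dt = T/N = 1.000000
u = exp(sigma*sqrt(dt)) = 1.616074; d = 1/u = 0.618783
p = (exp((r-q)*dt) - d) / (u - d) = 0.437887
Discount per step: exp(-r*dt) = 0.947432
Stock lattice S(k, i) with i counting down-moves:
  k=0: S(0,0) = 10.6600
  k=1: S(1,0) = 17.2274; S(1,1) = 6.5962
  k=2: S(2,0) = 27.8407; S(2,1) = 10.6600; S(2,2) = 4.0816
Terminal payoffs V(N, i) = max(S_T - K, 0):
  V(2,0) = 18.220684; V(2,1) = 1.040000; V(2,2) = 0.000000
Backward induction: V(k, i) = exp(-r*dt) * [p * V(k+1, i) + (1-p) * V(k+1, i+1)].
  V(1,0) = exp(-r*dt) * [p*18.220684 + (1-p)*1.040000] = 8.113056
  V(1,1) = exp(-r*dt) * [p*1.040000 + (1-p)*0.000000] = 0.431463
  V(0,0) = exp(-r*dt) * [p*8.113056 + (1-p)*0.431463] = 3.595634


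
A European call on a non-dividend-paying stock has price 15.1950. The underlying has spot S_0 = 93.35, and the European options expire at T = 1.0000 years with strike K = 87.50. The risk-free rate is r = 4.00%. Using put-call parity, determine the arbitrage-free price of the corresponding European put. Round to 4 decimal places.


Answer: Put price = 5.9141

Derivation:
Put-call parity: C - P = S_0 * exp(-qT) - K * exp(-rT).
S_0 * exp(-qT) = 93.3500 * 1.00000000 = 93.35000000
K * exp(-rT) = 87.5000 * 0.96078944 = 84.06907593
P = C - S*exp(-qT) + K*exp(-rT)
P = 15.1950 - 93.35000000 + 84.06907593 = 5.9141


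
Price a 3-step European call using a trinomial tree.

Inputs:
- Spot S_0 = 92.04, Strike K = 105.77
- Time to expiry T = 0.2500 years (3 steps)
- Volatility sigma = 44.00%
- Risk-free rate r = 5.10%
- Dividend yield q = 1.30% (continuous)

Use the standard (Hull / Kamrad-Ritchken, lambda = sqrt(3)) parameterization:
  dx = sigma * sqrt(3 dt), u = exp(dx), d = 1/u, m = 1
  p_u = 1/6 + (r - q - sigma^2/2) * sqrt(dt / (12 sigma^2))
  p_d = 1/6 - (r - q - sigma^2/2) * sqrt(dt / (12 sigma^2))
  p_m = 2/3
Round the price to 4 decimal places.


dt = T/N = 0.083333; dx = sigma*sqrt(3*dt) = 0.220000
u = exp(dx) = 1.246077; d = 1/u = 0.802519
p_u = 0.155530, p_m = 0.666667, p_d = 0.177803
Discount per step: exp(-r*dt) = 0.995759
Stock lattice S(k, j) with j the centered position index:
  k=0: S(0,+0) = 92.0400
  k=1: S(1,-1) = 73.8638; S(1,+0) = 92.0400; S(1,+1) = 114.6889
  k=2: S(2,-2) = 59.2771; S(2,-1) = 73.8638; S(2,+0) = 92.0400; S(2,+1) = 114.6889; S(2,+2) = 142.9112
  k=3: S(3,-3) = 47.5710; S(3,-2) = 59.2771; S(3,-1) = 73.8638; S(3,+0) = 92.0400; S(3,+1) = 114.6889; S(3,+2) = 142.9112; S(3,+3) = 178.0783
Terminal payoffs V(N, j) = max(S_T - K, 0):
  V(3,-3) = 0.000000; V(3,-2) = 0.000000; V(3,-1) = 0.000000; V(3,+0) = 0.000000; V(3,+1) = 8.918902; V(3,+2) = 37.141172; V(3,+3) = 72.308286
Backward induction: V(k, j) = exp(-r*dt) * [p_u * V(k+1, j+1) + p_m * V(k+1, j) + p_d * V(k+1, j-1)]
  V(2,-2) = exp(-r*dt) * [p_u*0.000000 + p_m*0.000000 + p_d*0.000000] = 0.000000
  V(2,-1) = exp(-r*dt) * [p_u*0.000000 + p_m*0.000000 + p_d*0.000000] = 0.000000
  V(2,+0) = exp(-r*dt) * [p_u*8.918902 + p_m*0.000000 + p_d*0.000000] = 1.381277
  V(2,+1) = exp(-r*dt) * [p_u*37.141172 + p_m*8.918902 + p_d*0.000000] = 11.672798
  V(2,+2) = exp(-r*dt) * [p_u*72.308286 + p_m*37.141172 + p_d*8.918902] = 37.433289
  V(1,-1) = exp(-r*dt) * [p_u*1.381277 + p_m*0.000000 + p_d*0.000000] = 0.213919
  V(1,+0) = exp(-r*dt) * [p_u*11.672798 + p_m*1.381277 + p_d*0.000000] = 2.724720
  V(1,+1) = exp(-r*dt) * [p_u*37.433289 + p_m*11.672798 + p_d*1.381277] = 13.790736
  V(0,+0) = exp(-r*dt) * [p_u*13.790736 + p_m*2.724720 + p_d*0.213919] = 3.982432

Answer: Price = V(0,0) = 3.9824


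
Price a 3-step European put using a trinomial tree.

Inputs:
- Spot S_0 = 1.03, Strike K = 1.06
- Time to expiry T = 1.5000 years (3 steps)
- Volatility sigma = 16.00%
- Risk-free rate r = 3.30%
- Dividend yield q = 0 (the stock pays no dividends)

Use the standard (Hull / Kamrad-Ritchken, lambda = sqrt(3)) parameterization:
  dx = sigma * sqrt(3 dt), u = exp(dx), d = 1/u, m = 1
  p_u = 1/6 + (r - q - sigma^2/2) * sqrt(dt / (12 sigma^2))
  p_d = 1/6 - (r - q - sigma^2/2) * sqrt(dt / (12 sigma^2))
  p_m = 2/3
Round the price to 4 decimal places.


Answer: Price = V(0,0) = 0.0671

Derivation:
dt = T/N = 0.500000; dx = sigma*sqrt(3*dt) = 0.195959
u = exp(dx) = 1.216477; d = 1/u = 0.822046
p_u = 0.192437, p_m = 0.666667, p_d = 0.140896
Discount per step: exp(-r*dt) = 0.983635
Stock lattice S(k, j) with j the centered position index:
  k=0: S(0,+0) = 1.0300
  k=1: S(1,-1) = 0.8467; S(1,+0) = 1.0300; S(1,+1) = 1.2530
  k=2: S(2,-2) = 0.6960; S(2,-1) = 0.8467; S(2,+0) = 1.0300; S(2,+1) = 1.2530; S(2,+2) = 1.5242
  k=3: S(3,-3) = 0.5722; S(3,-2) = 0.6960; S(3,-1) = 0.8467; S(3,+0) = 1.0300; S(3,+1) = 1.2530; S(3,+2) = 1.5242; S(3,+3) = 1.8542
Terminal payoffs V(N, j) = max(K - S_T, 0):
  V(3,-3) = 0.487830; V(3,-2) = 0.363968; V(3,-1) = 0.213293; V(3,+0) = 0.030000; V(3,+1) = 0.000000; V(3,+2) = 0.000000; V(3,+3) = 0.000000
Backward induction: V(k, j) = exp(-r*dt) * [p_u * V(k+1, j+1) + p_m * V(k+1, j) + p_d * V(k+1, j-1)]
  V(2,-2) = exp(-r*dt) * [p_u*0.213293 + p_m*0.363968 + p_d*0.487830] = 0.346657
  V(2,-1) = exp(-r*dt) * [p_u*0.030000 + p_m*0.213293 + p_d*0.363968] = 0.195989
  V(2,+0) = exp(-r*dt) * [p_u*0.000000 + p_m*0.030000 + p_d*0.213293] = 0.049233
  V(2,+1) = exp(-r*dt) * [p_u*0.000000 + p_m*0.000000 + p_d*0.030000] = 0.004158
  V(2,+2) = exp(-r*dt) * [p_u*0.000000 + p_m*0.000000 + p_d*0.000000] = 0.000000
  V(1,-1) = exp(-r*dt) * [p_u*0.049233 + p_m*0.195989 + p_d*0.346657] = 0.185884
  V(1,+0) = exp(-r*dt) * [p_u*0.004158 + p_m*0.049233 + p_d*0.195989] = 0.060234
  V(1,+1) = exp(-r*dt) * [p_u*0.000000 + p_m*0.004158 + p_d*0.049233] = 0.009550
  V(0,+0) = exp(-r*dt) * [p_u*0.009550 + p_m*0.060234 + p_d*0.185884] = 0.067068


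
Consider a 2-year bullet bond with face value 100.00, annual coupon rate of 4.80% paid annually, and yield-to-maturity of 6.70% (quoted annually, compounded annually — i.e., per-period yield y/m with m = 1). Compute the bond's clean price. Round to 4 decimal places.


Answer: Price = 96.5504

Derivation:
Coupon per period c = face * coupon_rate / m = 4.800000
Periods per year m = 1; per-period yield y/m = 0.067000
Number of cashflows N = 2
Cashflows (t years, CF_t, discount factor 1/(1+y/m)^(m*t), PV):
  t = 1.0000: CF_t = 4.800000, DF = 0.937207, PV = 4.498594
  t = 2.0000: CF_t = 104.800000, DF = 0.878357, PV = 92.051834
Price P = sum_t PV_t = 96.550428


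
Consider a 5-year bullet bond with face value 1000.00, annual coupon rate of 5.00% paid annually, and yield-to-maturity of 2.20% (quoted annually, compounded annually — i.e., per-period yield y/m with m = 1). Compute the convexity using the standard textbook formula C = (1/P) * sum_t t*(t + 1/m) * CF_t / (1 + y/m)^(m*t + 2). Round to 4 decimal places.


Coupon per period c = face * coupon_rate / m = 50.000000
Periods per year m = 1; per-period yield y/m = 0.022000
Number of cashflows N = 5
Cashflows (t years, CF_t, discount factor 1/(1+y/m)^(m*t), PV):
  t = 1.0000: CF_t = 50.000000, DF = 0.978474, PV = 48.923679
  t = 2.0000: CF_t = 50.000000, DF = 0.957411, PV = 47.870527
  t = 3.0000: CF_t = 50.000000, DF = 0.936801, PV = 46.840046
  t = 4.0000: CF_t = 50.000000, DF = 0.916635, PV = 45.831748
  t = 5.0000: CF_t = 1050.000000, DF = 0.896903, PV = 941.748246
Price P = sum_t PV_t = 1131.214247
Convexity numerator sum_t t*(t + 1/m) * CF_t / (1+y/m)^(m*t + 2):
  t = 1.0000: term = 93.680093
  t = 2.0000: term = 274.990488
  t = 3.0000: term = 538.141855
  t = 4.0000: term = 877.595980
  t = 5.0000: term = 27049.191165
Convexity = (1/P) * sum = 28833.599581 / 1131.214247 = 25.489070

Answer: Convexity = 25.4891


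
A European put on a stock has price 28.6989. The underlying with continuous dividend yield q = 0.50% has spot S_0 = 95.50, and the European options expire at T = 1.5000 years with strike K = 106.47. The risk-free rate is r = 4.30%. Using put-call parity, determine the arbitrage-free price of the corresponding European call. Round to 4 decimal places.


Answer: Call price = 23.6659

Derivation:
Put-call parity: C - P = S_0 * exp(-qT) - K * exp(-rT).
S_0 * exp(-qT) = 95.5000 * 0.99252805 = 94.78642924
K * exp(-rT) = 106.4700 * 0.93753611 = 99.81947009
C = P + S*exp(-qT) - K*exp(-rT)
C = 28.6989 + 94.78642924 - 99.81947009 = 23.6659


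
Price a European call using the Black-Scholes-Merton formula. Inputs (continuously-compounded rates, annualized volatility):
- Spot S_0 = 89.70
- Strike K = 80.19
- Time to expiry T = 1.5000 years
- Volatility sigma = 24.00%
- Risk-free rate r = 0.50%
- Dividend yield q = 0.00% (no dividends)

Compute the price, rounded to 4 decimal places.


Answer: Price = 15.7451

Derivation:
d1 = (ln(S/K) + (r - q + 0.5*sigma^2) * T) / (sigma * sqrt(T)) = 0.55376142
d2 = d1 - sigma * sqrt(T) = 0.25982265
exp(-rT) = 0.99252805; exp(-qT) = 1.00000000
C = S_0 * exp(-qT) * N(d1) - K * exp(-rT) * N(d2)
N(d1) = 0.71012893; N(d2) = 0.60249971
C = 89.7000 * 1.00000000 * 0.71012893 - 80.1900 * 0.99252805 * 0.60249971 = 15.7451


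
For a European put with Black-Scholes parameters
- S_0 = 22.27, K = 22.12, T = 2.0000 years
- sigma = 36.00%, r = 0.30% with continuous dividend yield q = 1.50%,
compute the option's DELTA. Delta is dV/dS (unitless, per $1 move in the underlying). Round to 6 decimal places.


d1 = 0.2206925531; d2 = -0.2884243294
phi(d1) = 0.3893443398; exp(-qT) = 0.9704455335; exp(-rT) = 0.9940179641
N(-d1) = 0.4126659151
Delta = -exp(-qT) * N(-d1) = -0.9704455335 * 0.4126659151 = -0.400470

Answer: Delta = -0.400470


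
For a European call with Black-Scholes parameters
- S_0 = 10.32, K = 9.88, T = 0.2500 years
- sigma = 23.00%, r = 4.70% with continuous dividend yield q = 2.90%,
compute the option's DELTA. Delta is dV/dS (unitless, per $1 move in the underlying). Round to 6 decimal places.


d1 = 0.4755108547; d2 = 0.3605108547
phi(d1) = 0.3562958622; exp(-qT) = 0.9927762179; exp(-rT) = 0.9883187617
N(d1) = 0.6827885509
Delta = exp(-qT) * N(d1) = 0.9927762179 * 0.6827885509 = 0.677856

Answer: Delta = 0.677856


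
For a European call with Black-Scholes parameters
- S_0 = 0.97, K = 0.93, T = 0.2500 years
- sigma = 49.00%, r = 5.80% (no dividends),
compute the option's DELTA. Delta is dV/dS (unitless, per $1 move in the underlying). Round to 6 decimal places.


Answer: Delta = 0.638168

Derivation:
d1 = 0.3535672871; d2 = 0.1085672871
phi(d1) = 0.3747697482; exp(-qT) = 1.0000000000; exp(-rT) = 0.9856046187
N(d1) = 0.6381684031
Delta = exp(-qT) * N(d1) = 1.0000000000 * 0.6381684031 = 0.638168


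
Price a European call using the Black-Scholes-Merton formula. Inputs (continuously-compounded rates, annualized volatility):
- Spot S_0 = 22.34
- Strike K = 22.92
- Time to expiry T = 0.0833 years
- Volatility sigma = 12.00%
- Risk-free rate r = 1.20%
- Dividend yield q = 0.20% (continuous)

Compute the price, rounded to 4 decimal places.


d1 = (ln(S/K) + (r - q + 0.5*sigma^2) * T) / (sigma * sqrt(T)) = -0.69868560
d2 = d1 - sigma * sqrt(T) = -0.73331969
exp(-rT) = 0.99900090; exp(-qT) = 0.99983341
C = S_0 * exp(-qT) * N(d1) - K * exp(-rT) * N(d2)
N(d1) = 0.24237427; N(d2) = 0.23168173
C = 22.3400 * 0.99983341 * 0.24237427 - 22.9200 * 0.99900090 * 0.23168173 = 0.1089

Answer: Price = 0.1089


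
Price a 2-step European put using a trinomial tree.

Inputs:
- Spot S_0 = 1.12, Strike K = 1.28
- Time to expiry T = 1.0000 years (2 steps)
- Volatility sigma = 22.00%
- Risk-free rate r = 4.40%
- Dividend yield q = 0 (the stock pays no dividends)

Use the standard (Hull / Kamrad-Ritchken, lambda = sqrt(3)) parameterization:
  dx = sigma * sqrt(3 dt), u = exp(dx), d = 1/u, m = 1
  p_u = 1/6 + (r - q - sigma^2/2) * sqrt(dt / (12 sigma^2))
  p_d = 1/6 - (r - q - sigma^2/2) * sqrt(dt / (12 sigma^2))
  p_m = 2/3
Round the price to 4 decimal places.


dt = T/N = 0.500000; dx = sigma*sqrt(3*dt) = 0.269444
u = exp(dx) = 1.309236; d = 1/u = 0.763804
p_u = 0.185038, p_m = 0.666667, p_d = 0.148295
Discount per step: exp(-r*dt) = 0.978240
Stock lattice S(k, j) with j the centered position index:
  k=0: S(0,+0) = 1.1200
  k=1: S(1,-1) = 0.8555; S(1,+0) = 1.1200; S(1,+1) = 1.4663
  k=2: S(2,-2) = 0.6534; S(2,-1) = 0.8555; S(2,+0) = 1.1200; S(2,+1) = 1.4663; S(2,+2) = 1.9198
Terminal payoffs V(N, j) = max(K - S_T, 0):
  V(2,-2) = 0.626596; V(2,-1) = 0.424539; V(2,+0) = 0.160000; V(2,+1) = 0.000000; V(2,+2) = 0.000000
Backward induction: V(k, j) = exp(-r*dt) * [p_u * V(k+1, j+1) + p_m * V(k+1, j) + p_d * V(k+1, j-1)]
  V(1,-1) = exp(-r*dt) * [p_u*0.160000 + p_m*0.424539 + p_d*0.626596] = 0.396729
  V(1,+0) = exp(-r*dt) * [p_u*0.000000 + p_m*0.160000 + p_d*0.424539] = 0.165933
  V(1,+1) = exp(-r*dt) * [p_u*0.000000 + p_m*0.000000 + p_d*0.160000] = 0.023211
  V(0,+0) = exp(-r*dt) * [p_u*0.023211 + p_m*0.165933 + p_d*0.396729] = 0.169969

Answer: Price = V(0,0) = 0.1700


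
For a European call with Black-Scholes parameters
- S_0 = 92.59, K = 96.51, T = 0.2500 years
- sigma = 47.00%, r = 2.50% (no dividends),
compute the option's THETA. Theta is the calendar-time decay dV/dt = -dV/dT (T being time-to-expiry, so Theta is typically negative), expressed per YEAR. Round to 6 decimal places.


d1 = -0.0323531296; d2 = -0.2673531296
phi(d1) = 0.3987335436; exp(-qT) = 1.0000000000; exp(-rT) = 0.9937694906
Theta = -S*exp(-qT)*phi(d1)*sigma/(2*sqrt(T)) - r*K*exp(-rT)*N(d2) + q*S*exp(-qT)*N(d1)
N(d1) = 0.4870952200; N(d2) = 0.3945986417; sqrt(T) = 0.5000000000
Term 1 = -92.5900 * 1.0000000000 * 0.3987335436 * 0.4700 / (2 * 0.5000000000) = -17.3518072369
Term 2 = -0.0250 * 96.5100 * 0.9937694906 * 0.3945986417 = -0.9461360049
Term 3 = 0 (no dividend yield, q = 0)
Theta = -17.3518072369 + (-0.9461360049) + (0.0000000000) = -18.297943

Answer: Theta = -18.297943


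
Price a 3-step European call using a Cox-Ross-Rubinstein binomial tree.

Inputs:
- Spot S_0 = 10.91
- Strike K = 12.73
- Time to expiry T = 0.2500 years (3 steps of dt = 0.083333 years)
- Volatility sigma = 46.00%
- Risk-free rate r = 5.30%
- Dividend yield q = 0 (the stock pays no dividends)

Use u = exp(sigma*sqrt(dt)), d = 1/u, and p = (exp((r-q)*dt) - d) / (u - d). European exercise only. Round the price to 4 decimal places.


dt = T/N = 0.083333
u = exp(sigma*sqrt(dt)) = 1.142011; d = 1/u = 0.875648
p = (exp((r-q)*dt) - d) / (u - d) = 0.483469
Discount per step: exp(-r*dt) = 0.995593
Stock lattice S(k, i) with i counting down-moves:
  k=0: S(0,0) = 10.9100
  k=1: S(1,0) = 12.4593; S(1,1) = 9.5533
  k=2: S(2,0) = 14.2287; S(2,1) = 10.9100; S(2,2) = 8.3654
  k=3: S(3,0) = 16.2493; S(3,1) = 12.4593; S(3,2) = 9.5533; S(3,3) = 7.3251
Terminal payoffs V(N, i) = max(S_T - K, 0):
  V(3,0) = 3.519327; V(3,1) = 0.000000; V(3,2) = 0.000000; V(3,3) = 0.000000
Backward induction: V(k, i) = exp(-r*dt) * [p * V(k+1, i) + (1-p) * V(k+1, i+1)].
  V(2,0) = exp(-r*dt) * [p*3.519327 + (1-p)*0.000000] = 1.693988
  V(2,1) = exp(-r*dt) * [p*0.000000 + (1-p)*0.000000] = 0.000000
  V(2,2) = exp(-r*dt) * [p*0.000000 + (1-p)*0.000000] = 0.000000
  V(1,0) = exp(-r*dt) * [p*1.693988 + (1-p)*0.000000] = 0.815382
  V(1,1) = exp(-r*dt) * [p*0.000000 + (1-p)*0.000000] = 0.000000
  V(0,0) = exp(-r*dt) * [p*0.815382 + (1-p)*0.000000] = 0.392475

Answer: Price = V(0,0) = 0.3925


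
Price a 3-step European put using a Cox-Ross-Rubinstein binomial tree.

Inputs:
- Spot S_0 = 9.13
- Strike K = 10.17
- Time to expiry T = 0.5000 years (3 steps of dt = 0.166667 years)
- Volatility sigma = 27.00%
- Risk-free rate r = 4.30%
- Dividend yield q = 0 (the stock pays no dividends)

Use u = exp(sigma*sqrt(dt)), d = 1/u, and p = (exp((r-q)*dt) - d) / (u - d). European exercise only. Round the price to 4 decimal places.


dt = T/N = 0.166667
u = exp(sigma*sqrt(dt)) = 1.116532; d = 1/u = 0.895631
p = (exp((r-q)*dt) - d) / (u - d) = 0.505031
Discount per step: exp(-r*dt) = 0.992859
Stock lattice S(k, i) with i counting down-moves:
  k=0: S(0,0) = 9.1300
  k=1: S(1,0) = 10.1939; S(1,1) = 8.1771
  k=2: S(2,0) = 11.3818; S(2,1) = 9.1300; S(2,2) = 7.3237
  k=3: S(3,0) = 12.7082; S(3,1) = 10.1939; S(3,2) = 8.1771; S(3,3) = 6.5593
Terminal payoffs V(N, i) = max(K - S_T, 0):
  V(3,0) = 0.000000; V(3,1) = 0.000000; V(3,2) = 1.992891; V(3,3) = 3.610695
Backward induction: V(k, i) = exp(-r*dt) * [p * V(k+1, i) + (1-p) * V(k+1, i+1)].
  V(2,0) = exp(-r*dt) * [p*0.000000 + (1-p)*0.000000] = 0.000000
  V(2,1) = exp(-r*dt) * [p*0.000000 + (1-p)*1.992891] = 0.979376
  V(2,2) = exp(-r*dt) * [p*1.992891 + (1-p)*3.610695] = 2.773705
  V(1,0) = exp(-r*dt) * [p*0.000000 + (1-p)*0.979376] = 0.481300
  V(1,1) = exp(-r*dt) * [p*0.979376 + (1-p)*2.773705] = 1.854178
  V(0,0) = exp(-r*dt) * [p*0.481300 + (1-p)*1.854178] = 1.152543

Answer: Price = V(0,0) = 1.1525


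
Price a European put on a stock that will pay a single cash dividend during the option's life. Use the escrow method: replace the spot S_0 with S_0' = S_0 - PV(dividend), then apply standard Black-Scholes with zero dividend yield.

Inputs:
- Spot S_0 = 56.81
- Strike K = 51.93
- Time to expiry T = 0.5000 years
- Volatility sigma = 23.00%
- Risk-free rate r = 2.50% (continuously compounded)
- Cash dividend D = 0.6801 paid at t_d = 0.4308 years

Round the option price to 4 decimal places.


PV(D) = D * exp(-r * t_d) = 0.6801 * 0.98928779 = 0.67281463
S_0' = S_0 - PV(D) = 56.8100 - 0.67281463 = 56.13718537
d1 = (ln(S_0'/K) + (r + sigma^2/2)*T) / (sigma*sqrt(T)) = 0.63717562
d2 = d1 - sigma*sqrt(T) = 0.47454106
exp(-rT) = 0.98757780
N(-d1) = 0.26200523; N(-d2) = 0.31755706
P = K * exp(-rT) * N(-d2) - S_0' * N(-d1) = 51.9300 * 0.98757780 * 0.31755706 - 56.13718537 * 0.26200523 = 1.5777

Answer: Price = 1.5777


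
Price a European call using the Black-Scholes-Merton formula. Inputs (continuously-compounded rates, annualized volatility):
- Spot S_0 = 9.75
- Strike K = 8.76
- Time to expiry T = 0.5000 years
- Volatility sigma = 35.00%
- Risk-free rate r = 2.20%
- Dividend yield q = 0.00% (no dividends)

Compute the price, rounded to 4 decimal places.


Answer: Price = 1.5503

Derivation:
d1 = (ln(S/K) + (r - q + 0.5*sigma^2) * T) / (sigma * sqrt(T)) = 0.60082411
d2 = d1 - sigma * sqrt(T) = 0.35333673
exp(-rT) = 0.98906028; exp(-qT) = 1.00000000
C = S_0 * exp(-qT) * N(d1) - K * exp(-rT) * N(d2)
N(d1) = 0.72602143; N(d2) = 0.63808199
C = 9.7500 * 1.00000000 * 0.72602143 - 8.7600 * 0.98906028 * 0.63808199 = 1.5503


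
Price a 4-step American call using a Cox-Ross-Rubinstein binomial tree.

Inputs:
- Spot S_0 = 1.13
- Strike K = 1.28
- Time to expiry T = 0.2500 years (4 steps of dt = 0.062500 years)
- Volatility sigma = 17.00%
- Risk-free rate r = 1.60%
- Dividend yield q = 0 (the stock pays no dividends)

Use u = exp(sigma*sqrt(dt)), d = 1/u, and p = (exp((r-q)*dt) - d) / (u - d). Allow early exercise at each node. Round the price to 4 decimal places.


Answer: Price = V(0,0) = 0.0037

Derivation:
dt = T/N = 0.062500
u = exp(sigma*sqrt(dt)) = 1.043416; d = 1/u = 0.958390
p = (exp((r-q)*dt) - d) / (u - d) = 0.501144
Discount per step: exp(-r*dt) = 0.999000
Stock lattice S(k, i) with i counting down-moves:
  k=0: S(0,0) = 1.1300
  k=1: S(1,0) = 1.1791; S(1,1) = 1.0830
  k=2: S(2,0) = 1.2303; S(2,1) = 1.1300; S(2,2) = 1.0379
  k=3: S(3,0) = 1.2837; S(3,1) = 1.1791; S(3,2) = 1.0830; S(3,3) = 0.9947
  k=4: S(4,0) = 1.3394; S(4,1) = 1.2303; S(4,2) = 1.1300; S(4,3) = 1.0379; S(4,4) = 0.9533
Terminal payoffs V(N, i) = max(S_T - K, 0):
  V(4,0) = 0.059394; V(4,1) = 0.000000; V(4,2) = 0.000000; V(4,3) = 0.000000; V(4,4) = 0.000000
Backward induction: V(k, i) = exp(-r*dt) * [p * V(k+1, i) + (1-p) * V(k+1, i+1)]; then take max(V_cont, immediate exercise) for American.
  V(3,0) = exp(-r*dt) * [p*0.059394 + (1-p)*0.000000] = 0.029735; exercise = 0.003663; V(3,0) = max -> 0.029735
  V(3,1) = exp(-r*dt) * [p*0.000000 + (1-p)*0.000000] = 0.000000; exercise = 0.000000; V(3,1) = max -> 0.000000
  V(3,2) = exp(-r*dt) * [p*0.000000 + (1-p)*0.000000] = 0.000000; exercise = 0.000000; V(3,2) = max -> 0.000000
  V(3,3) = exp(-r*dt) * [p*0.000000 + (1-p)*0.000000] = 0.000000; exercise = 0.000000; V(3,3) = max -> 0.000000
  V(2,0) = exp(-r*dt) * [p*0.029735 + (1-p)*0.000000] = 0.014887; exercise = 0.000000; V(2,0) = max -> 0.014887
  V(2,1) = exp(-r*dt) * [p*0.000000 + (1-p)*0.000000] = 0.000000; exercise = 0.000000; V(2,1) = max -> 0.000000
  V(2,2) = exp(-r*dt) * [p*0.000000 + (1-p)*0.000000] = 0.000000; exercise = 0.000000; V(2,2) = max -> 0.000000
  V(1,0) = exp(-r*dt) * [p*0.014887 + (1-p)*0.000000] = 0.007453; exercise = 0.000000; V(1,0) = max -> 0.007453
  V(1,1) = exp(-r*dt) * [p*0.000000 + (1-p)*0.000000] = 0.000000; exercise = 0.000000; V(1,1) = max -> 0.000000
  V(0,0) = exp(-r*dt) * [p*0.007453 + (1-p)*0.000000] = 0.003731; exercise = 0.000000; V(0,0) = max -> 0.003731


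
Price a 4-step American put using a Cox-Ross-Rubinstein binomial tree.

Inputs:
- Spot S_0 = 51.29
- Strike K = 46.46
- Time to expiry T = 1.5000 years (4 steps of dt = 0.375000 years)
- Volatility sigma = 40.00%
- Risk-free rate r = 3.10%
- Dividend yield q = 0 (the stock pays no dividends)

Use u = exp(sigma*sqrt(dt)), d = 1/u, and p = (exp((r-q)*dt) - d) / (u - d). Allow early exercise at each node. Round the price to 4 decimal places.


dt = T/N = 0.375000
u = exp(sigma*sqrt(dt)) = 1.277556; d = 1/u = 0.782744
p = (exp((r-q)*dt) - d) / (u - d) = 0.462698
Discount per step: exp(-r*dt) = 0.988442
Stock lattice S(k, i) with i counting down-moves:
  k=0: S(0,0) = 51.2900
  k=1: S(1,0) = 65.5259; S(1,1) = 40.1470
  k=2: S(2,0) = 83.7130; S(2,1) = 51.2900; S(2,2) = 31.4248
  k=3: S(3,0) = 106.9480; S(3,1) = 65.5259; S(3,2) = 40.1470; S(3,3) = 24.5976
  k=4: S(4,0) = 136.6321; S(4,1) = 83.7130; S(4,2) = 51.2900; S(4,3) = 31.4248; S(4,4) = 19.2536
Terminal payoffs V(N, i) = max(K - S_T, 0):
  V(4,0) = 0.000000; V(4,1) = 0.000000; V(4,2) = 0.000000; V(4,3) = 15.035185; V(4,4) = 27.206364
Backward induction: V(k, i) = exp(-r*dt) * [p * V(k+1, i) + (1-p) * V(k+1, i+1)]; then take max(V_cont, immediate exercise) for American.
  V(3,0) = exp(-r*dt) * [p*0.000000 + (1-p)*0.000000] = 0.000000; exercise = 0.000000; V(3,0) = max -> 0.000000
  V(3,1) = exp(-r*dt) * [p*0.000000 + (1-p)*0.000000] = 0.000000; exercise = 0.000000; V(3,1) = max -> 0.000000
  V(3,2) = exp(-r*dt) * [p*0.000000 + (1-p)*15.035185] = 7.985067; exercise = 6.313036; V(3,2) = max -> 7.985067
  V(3,3) = exp(-r*dt) * [p*15.035185 + (1-p)*27.206364] = 21.325430; exercise = 21.862400; V(3,3) = max -> 21.862400
  V(2,0) = exp(-r*dt) * [p*0.000000 + (1-p)*0.000000] = 0.000000; exercise = 0.000000; V(2,0) = max -> 0.000000
  V(2,1) = exp(-r*dt) * [p*0.000000 + (1-p)*7.985067] = 4.240806; exercise = 0.000000; V(2,1) = max -> 4.240806
  V(2,2) = exp(-r*dt) * [p*7.985067 + (1-p)*21.862400] = 15.262919; exercise = 15.035185; V(2,2) = max -> 15.262919
  V(1,0) = exp(-r*dt) * [p*0.000000 + (1-p)*4.240806] = 2.252258; exercise = 0.000000; V(1,0) = max -> 2.252258
  V(1,1) = exp(-r*dt) * [p*4.240806 + (1-p)*15.262919] = 10.045548; exercise = 6.313036; V(1,1) = max -> 10.045548
  V(0,0) = exp(-r*dt) * [p*2.252258 + (1-p)*10.045548] = 6.365182; exercise = 0.000000; V(0,0) = max -> 6.365182

Answer: Price = V(0,0) = 6.3652
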